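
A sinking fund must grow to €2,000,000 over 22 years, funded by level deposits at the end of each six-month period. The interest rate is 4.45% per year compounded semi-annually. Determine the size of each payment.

€27,244.15

Level ordinary annuity; solve FV = PMT × [((1+r)^n − 1)/r] for PMT.
Periodic rate r = 0.0445/2 per half-year; n is counted in half-years.
With n = 44: PMT = 2,000,000 / ([((1+r)^n − 1)/r]) = €27,244.15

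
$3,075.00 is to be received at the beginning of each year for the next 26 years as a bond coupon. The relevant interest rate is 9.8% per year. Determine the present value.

$31,421.73

This is an annuity due: 26 payments of $3,075.00 at the beginning of each year.
Periodic rate r = 0.098 per year.
PV = PMT × [(1 − (1+r)^−n)/r] × (1+r) = 3,075 × [1 − (1+r)^−26] / r × (1+r) = $31,421.73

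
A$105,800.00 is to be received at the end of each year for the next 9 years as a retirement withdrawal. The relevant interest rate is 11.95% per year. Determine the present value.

This is an ordinary annuity: 9 payments of A$105,800.00 at the end of each year.
Periodic rate r = 0.1195 per year.
PV = PMT × [(1 − (1+r)^−n)/r] = 105,800 × [1 − (1+r)^−9] / r = A$564,801.88

A$564,801.88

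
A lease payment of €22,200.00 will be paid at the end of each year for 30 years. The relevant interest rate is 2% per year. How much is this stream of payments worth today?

This is an ordinary annuity: 30 payments of €22,200.00 at the end of each year.
Periodic rate r = 0.02 per year.
PV = PMT × [(1 − (1+r)^−n)/r] = 22,200 × [1 − (1+r)^−30] / r = €497,201.31

€497,201.31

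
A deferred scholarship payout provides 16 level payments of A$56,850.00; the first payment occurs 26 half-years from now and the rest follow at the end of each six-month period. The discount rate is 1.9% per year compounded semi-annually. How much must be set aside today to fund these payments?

A$663,286.36

Ordinary annuity of 16 payments, first payment at period 26.
Periodic rate r = 0.019/2 per half-year; n is counted in half-years.
The ordinary-annuity PV formula values the stream one period before the first payment (period 25); discount that back 25 periods:
PV₀ = 56,850 × [1 − (1+r)^−16] / r × (1+r)^−25 = A$663,286.36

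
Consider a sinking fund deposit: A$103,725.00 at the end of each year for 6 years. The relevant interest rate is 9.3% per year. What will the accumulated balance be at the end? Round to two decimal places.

A$786,287.48

This is an ordinary annuity: 6 deposits of A$103,725.00 at the end of each year.
Periodic rate r = 0.093 per year.
FV = PMT × [((1+r)^n − 1)/r] = 103,725 × [(1+r)^6 − 1] / r = A$786,287.48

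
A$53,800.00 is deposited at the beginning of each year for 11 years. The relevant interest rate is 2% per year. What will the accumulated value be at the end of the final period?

A$667,770.43

This is an annuity due: 11 deposits of A$53,800.00 at the beginning of each year.
Periodic rate r = 0.02 per year.
FV = PMT × [((1+r)^n − 1)/r] × (1+r) = 53,800 × [(1+r)^11 − 1] / r × (1+r) = A$667,770.43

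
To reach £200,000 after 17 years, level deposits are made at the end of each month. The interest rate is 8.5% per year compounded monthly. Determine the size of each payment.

Level ordinary annuity; solve FV = PMT × [((1+r)^n − 1)/r] for PMT.
Periodic rate r = 0.085/12 per month; n is counted in months.
With n = 204: PMT = 200,000 / ([((1+r)^n − 1)/r]) = £439.92

£439.92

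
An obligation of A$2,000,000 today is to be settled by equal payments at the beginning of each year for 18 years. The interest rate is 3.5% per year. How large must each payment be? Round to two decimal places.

Level annuity due; solve PV = PMT × [(1 − (1+r)^−n)/r] × (1+r) for PMT.
Periodic rate r = 0.035 per year.
With n = 18: PMT = 2,000,000 / ([(1 − (1+r)^−n)/r] × (1+r)) = A$146,505.97

A$146,505.97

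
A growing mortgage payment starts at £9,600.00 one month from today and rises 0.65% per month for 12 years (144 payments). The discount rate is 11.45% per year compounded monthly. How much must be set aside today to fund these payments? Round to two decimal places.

Periodic rate r = 0.1145/12 per month; n is counted in months.
Growing ordinary annuity: PV = PMT₁ × [1 − ((1+g)/(1+r))^n] / (r − g) = 9,600 × [1 − ((1+0.0065)/(1+r))^144] / (r − 0.0065) = £1,112,299.98.

£1,112,299.98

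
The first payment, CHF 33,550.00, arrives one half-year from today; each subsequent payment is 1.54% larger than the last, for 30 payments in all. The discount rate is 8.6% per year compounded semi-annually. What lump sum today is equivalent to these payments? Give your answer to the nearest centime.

CHF 671,867.66

Periodic rate r = 0.086/2 per half-year; n is counted in half-years.
Growing ordinary annuity: PV = PMT₁ × [1 − ((1+g)/(1+r))^n] / (r − g) = 33,550 × [1 − ((1+0.0154)/(1+r))^30] / (r − 0.0154) = CHF 671,867.66.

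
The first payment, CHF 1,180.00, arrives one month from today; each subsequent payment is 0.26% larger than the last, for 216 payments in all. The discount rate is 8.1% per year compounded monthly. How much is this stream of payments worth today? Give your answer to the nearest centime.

CHF 167,832.69

Periodic rate r = 0.081/12 per month; n is counted in months.
Growing ordinary annuity: PV = PMT₁ × [1 − ((1+g)/(1+r))^n] / (r − g) = 1,180 × [1 − ((1+0.0026)/(1+r))^216] / (r − 0.0026) = CHF 167,832.69.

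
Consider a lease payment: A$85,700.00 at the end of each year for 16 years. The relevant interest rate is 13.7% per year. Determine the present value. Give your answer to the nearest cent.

This is an ordinary annuity: 16 payments of A$85,700.00 at the end of each year.
Periodic rate r = 0.137 per year.
PV = PMT × [(1 − (1+r)^−n)/r] = 85,700 × [1 − (1+r)^−16] / r = A$545,362.50

A$545,362.50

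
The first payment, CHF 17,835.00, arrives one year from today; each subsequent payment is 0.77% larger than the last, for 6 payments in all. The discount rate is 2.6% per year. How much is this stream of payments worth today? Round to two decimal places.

CHF 99,756.65

Periodic rate r = 0.026 per year.
Growing ordinary annuity: PV = PMT₁ × [1 − ((1+g)/(1+r))^n] / (r − g) = 17,835 × [1 − ((1+0.0077)/(1+r))^6] / (r − 0.0077) = CHF 99,756.65.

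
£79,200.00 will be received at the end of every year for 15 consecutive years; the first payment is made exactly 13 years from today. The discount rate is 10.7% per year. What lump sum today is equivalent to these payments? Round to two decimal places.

Ordinary annuity of 15 payments, first payment at period 13.
Periodic rate r = 0.107 per year.
The ordinary-annuity PV formula values the stream one period before the first payment (period 12); discount that back 12 periods:
PV₀ = 79,200 × [1 − (1+r)^−15] / r × (1+r)^−12 = £170,987.17

£170,987.17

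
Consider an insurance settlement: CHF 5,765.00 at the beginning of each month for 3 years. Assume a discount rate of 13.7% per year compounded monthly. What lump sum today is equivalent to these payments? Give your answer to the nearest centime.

This is an annuity due: 36 payments of CHF 5,765.00 at the beginning of each month.
Periodic rate r = 0.137/12 per month; n is counted in months.
PV = PMT × [(1 − (1+r)^−n)/r] × (1+r) = 5,765 × [1 − (1+r)^−36] / r × (1+r) = CHF 171,332.84

CHF 171,332.84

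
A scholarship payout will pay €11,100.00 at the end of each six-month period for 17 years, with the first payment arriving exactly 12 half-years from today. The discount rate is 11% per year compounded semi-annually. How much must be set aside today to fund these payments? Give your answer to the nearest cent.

€93,852.60

Ordinary annuity of 34 payments, first payment at period 12.
Periodic rate r = 0.11/2 per half-year; n is counted in half-years.
The ordinary-annuity PV formula values the stream one period before the first payment (period 11); discount that back 11 periods:
PV₀ = 11,100 × [1 − (1+r)^−34] / r × (1+r)^−11 = €93,852.60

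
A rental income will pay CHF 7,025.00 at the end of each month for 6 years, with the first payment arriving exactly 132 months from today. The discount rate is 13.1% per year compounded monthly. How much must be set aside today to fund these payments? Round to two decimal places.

CHF 84,169.98

Ordinary annuity of 72 payments, first payment at period 132.
Periodic rate r = 0.131/12 per month; n is counted in months.
The ordinary-annuity PV formula values the stream one period before the first payment (period 131); discount that back 131 periods:
PV₀ = 7,025 × [1 − (1+r)^−72] / r × (1+r)^−131 = CHF 84,169.98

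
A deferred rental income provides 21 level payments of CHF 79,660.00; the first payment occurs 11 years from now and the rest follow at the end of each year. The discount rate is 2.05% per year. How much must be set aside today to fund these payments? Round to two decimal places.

CHF 1,100,677.72

Ordinary annuity of 21 payments, first payment at period 11.
Periodic rate r = 0.0205 per year.
The ordinary-annuity PV formula values the stream one period before the first payment (period 10); discount that back 10 periods:
PV₀ = 79,660 × [1 − (1+r)^−21] / r × (1+r)^−10 = CHF 1,100,677.72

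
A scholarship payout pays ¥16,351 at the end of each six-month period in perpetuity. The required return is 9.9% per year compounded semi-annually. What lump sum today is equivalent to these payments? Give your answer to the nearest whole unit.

Periodic rate r = 0.099/2 per half-year.
Level perpetuity: PV = PMT / r = 16,351 / (0.099/2) = ¥330,323.

¥330,323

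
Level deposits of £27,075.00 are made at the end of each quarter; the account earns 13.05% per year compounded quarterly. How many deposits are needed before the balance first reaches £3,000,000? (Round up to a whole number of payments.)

Periodic rate r = 0.1305/4 per quarter; n is counted in quarters.
Ordinary annuity FV: 3,000,000 = 27,075 × [((1+r)^n − 1)/r].
(1+r)^n = 1 + 3,000,000 × r / 27,075, so n = ln(1 + 3,000,000·r/27,075) / ln(1+r) = 47.64.
Round up to a whole number of payments: n = 48.

48 payments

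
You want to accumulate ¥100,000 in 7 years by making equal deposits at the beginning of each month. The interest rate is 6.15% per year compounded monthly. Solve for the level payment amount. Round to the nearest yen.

Level annuity due; solve FV = PMT × [((1+r)^n − 1)/r] × (1+r) for PMT.
Periodic rate r = 0.0615/12 per month; n is counted in months.
With n = 84: PMT = 100,000 / ([((1+r)^n − 1)/r] × (1+r)) = ¥951

¥951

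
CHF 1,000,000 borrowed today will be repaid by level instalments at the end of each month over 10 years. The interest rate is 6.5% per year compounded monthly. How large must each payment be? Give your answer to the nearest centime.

CHF 11,354.80

Level ordinary annuity; solve PV = PMT × [(1 − (1+r)^−n)/r] for PMT.
Periodic rate r = 0.065/12 per month; n is counted in months.
With n = 120: PMT = 1,000,000 / ([(1 − (1+r)^−n)/r]) = CHF 11,354.80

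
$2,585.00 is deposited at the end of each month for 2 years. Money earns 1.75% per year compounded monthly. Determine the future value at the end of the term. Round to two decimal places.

This is an ordinary annuity: 24 deposits of $2,585.00 at the end of each month.
Periodic rate r = 0.0175/12 per month; n is counted in months.
FV = PMT × [((1+r)^n − 1)/r] = 2,585 × [(1+r)^24 − 1] / r = $63,091.68

$63,091.68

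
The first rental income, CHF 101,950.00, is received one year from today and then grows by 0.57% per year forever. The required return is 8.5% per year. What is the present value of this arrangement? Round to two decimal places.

CHF 1,285,624.21

Periodic rate r = 0.085 per year.
Growing perpetuity (Gordon): PV = PMT₁ / (r − g) = 101,950 / (r − 0.0057) = CHF 1,285,624.21.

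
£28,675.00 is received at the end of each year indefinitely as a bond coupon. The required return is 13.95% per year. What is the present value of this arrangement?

Periodic rate r = 0.1395 per year.
Level perpetuity: PV = PMT / r = 28,675 / (0.1395) = £205,555.56.

£205,555.56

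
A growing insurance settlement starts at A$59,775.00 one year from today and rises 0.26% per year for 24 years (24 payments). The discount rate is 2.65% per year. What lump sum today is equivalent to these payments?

A$1,080,119.57

Periodic rate r = 0.0265 per year.
Growing ordinary annuity: PV = PMT₁ × [1 − ((1+g)/(1+r))^n] / (r − g) = 59,775 × [1 − ((1+0.0026)/(1+r))^24] / (r − 0.0026) = A$1,080,119.57.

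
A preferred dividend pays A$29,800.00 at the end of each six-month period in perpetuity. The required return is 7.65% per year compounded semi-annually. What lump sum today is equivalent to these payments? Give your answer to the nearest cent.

A$779,084.97

Periodic rate r = 0.0765/2 per half-year.
Level perpetuity: PV = PMT / r = 29,800 / (0.0765/2) = A$779,084.97.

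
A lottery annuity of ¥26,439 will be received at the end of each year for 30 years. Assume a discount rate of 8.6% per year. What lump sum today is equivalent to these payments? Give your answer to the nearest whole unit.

¥281,557

This is an ordinary annuity: 30 payments of ¥26,439 at the end of each year.
Periodic rate r = 0.086 per year.
PV = PMT × [(1 − (1+r)^−n)/r] = 26,439 × [1 − (1+r)^−30] / r = ¥281,557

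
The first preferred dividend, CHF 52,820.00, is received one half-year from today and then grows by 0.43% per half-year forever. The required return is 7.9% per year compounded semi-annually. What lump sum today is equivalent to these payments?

Periodic rate r = 0.079/2 per half-year.
Growing perpetuity (Gordon): PV = PMT₁ / (r − g) = 52,820 / (r − 0.0043) = CHF 1,500,568.18.

CHF 1,500,568.18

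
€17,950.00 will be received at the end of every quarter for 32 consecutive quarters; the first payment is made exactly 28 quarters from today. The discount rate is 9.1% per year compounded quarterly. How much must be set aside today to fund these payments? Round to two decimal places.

€220,581.47

Ordinary annuity of 32 payments, first payment at period 28.
Periodic rate r = 0.091/4 per quarter; n is counted in quarters.
The ordinary-annuity PV formula values the stream one period before the first payment (period 27); discount that back 27 periods:
PV₀ = 17,950 × [1 − (1+r)^−32] / r × (1+r)^−27 = €220,581.47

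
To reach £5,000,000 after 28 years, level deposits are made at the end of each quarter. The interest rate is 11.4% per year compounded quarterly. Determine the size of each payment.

£6,397.44

Level ordinary annuity; solve FV = PMT × [((1+r)^n − 1)/r] for PMT.
Periodic rate r = 0.114/4 per quarter; n is counted in quarters.
With n = 112: PMT = 5,000,000 / ([((1+r)^n − 1)/r]) = £6,397.44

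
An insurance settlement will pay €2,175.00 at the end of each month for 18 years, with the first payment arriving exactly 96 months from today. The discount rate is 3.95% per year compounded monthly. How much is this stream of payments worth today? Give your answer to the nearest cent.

Ordinary annuity of 216 payments, first payment at period 96.
Periodic rate r = 0.0395/12 per month; n is counted in months.
The ordinary-annuity PV formula values the stream one period before the first payment (period 95); discount that back 95 periods:
PV₀ = 2,175 × [1 − (1+r)^−216] / r × (1+r)^−95 = €245,785.53

€245,785.53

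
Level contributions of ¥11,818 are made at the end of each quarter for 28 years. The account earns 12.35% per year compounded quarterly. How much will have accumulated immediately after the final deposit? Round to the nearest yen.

This is an ordinary annuity: 112 deposits of ¥11,818 at the end of each quarter.
Periodic rate r = 0.1235/4 per quarter; n is counted in quarters.
FV = PMT × [((1+r)^n − 1)/r] = 11,818 × [(1+r)^112 − 1] / r = ¥11,152,025

¥11,152,025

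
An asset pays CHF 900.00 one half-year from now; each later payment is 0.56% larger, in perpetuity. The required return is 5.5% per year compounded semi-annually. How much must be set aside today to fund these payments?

CHF 41,095.89

Periodic rate r = 0.055/2 per half-year.
Growing perpetuity (Gordon): PV = PMT₁ / (r − g) = 900 / (r − 0.0056) = CHF 41,095.89.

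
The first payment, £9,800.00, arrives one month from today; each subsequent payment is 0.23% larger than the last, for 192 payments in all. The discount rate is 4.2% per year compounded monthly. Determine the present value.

£1,676,248.06

Periodic rate r = 0.042/12 per month; n is counted in months.
Growing ordinary annuity: PV = PMT₁ × [1 − ((1+g)/(1+r))^n] / (r − g) = 9,800 × [1 − ((1+0.0023)/(1+r))^192] / (r − 0.0023) = £1,676,248.06.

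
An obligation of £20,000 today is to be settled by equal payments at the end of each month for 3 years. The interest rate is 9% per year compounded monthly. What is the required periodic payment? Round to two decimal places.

£635.99

Level ordinary annuity; solve PV = PMT × [(1 − (1+r)^−n)/r] for PMT.
Periodic rate r = 0.09/12 per month; n is counted in months.
With n = 36: PMT = 20,000 / ([(1 − (1+r)^−n)/r]) = £635.99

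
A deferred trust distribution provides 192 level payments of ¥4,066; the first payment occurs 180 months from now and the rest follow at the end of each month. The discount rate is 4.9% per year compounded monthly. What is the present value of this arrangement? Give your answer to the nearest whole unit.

Ordinary annuity of 192 payments, first payment at period 180.
Periodic rate r = 0.049/12 per month; n is counted in months.
The ordinary-annuity PV formula values the stream one period before the first payment (period 179); discount that back 179 periods:
PV₀ = 4,066 × [1 − (1+r)^−192] / r × (1+r)^−179 = ¥260,568

¥260,568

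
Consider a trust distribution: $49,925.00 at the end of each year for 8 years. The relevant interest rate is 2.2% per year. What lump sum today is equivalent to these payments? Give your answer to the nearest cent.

$362,592.46

This is an ordinary annuity: 8 payments of $49,925.00 at the end of each year.
Periodic rate r = 0.022 per year.
PV = PMT × [(1 − (1+r)^−n)/r] = 49,925 × [1 − (1+r)^−8] / r = $362,592.46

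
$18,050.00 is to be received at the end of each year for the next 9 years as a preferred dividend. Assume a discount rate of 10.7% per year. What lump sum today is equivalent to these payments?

This is an ordinary annuity: 9 payments of $18,050.00 at the end of each year.
Periodic rate r = 0.107 per year.
PV = PMT × [(1 − (1+r)^−n)/r] = 18,050 × [1 − (1+r)^−9] / r = $101,119.89

$101,119.89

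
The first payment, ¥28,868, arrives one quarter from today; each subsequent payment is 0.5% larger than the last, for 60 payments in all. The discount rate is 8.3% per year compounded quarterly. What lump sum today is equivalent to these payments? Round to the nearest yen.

¥1,111,887

Periodic rate r = 0.083/4 per quarter; n is counted in quarters.
Growing ordinary annuity: PV = PMT₁ × [1 − ((1+g)/(1+r))^n] / (r − g) = 28,868 × [1 − ((1+0.005)/(1+r))^60] / (r − 0.005) = ¥1,111,887.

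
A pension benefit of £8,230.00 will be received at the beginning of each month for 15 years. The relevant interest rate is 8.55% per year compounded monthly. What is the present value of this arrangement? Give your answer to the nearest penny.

£839,209.13

This is an annuity due: 180 payments of £8,230.00 at the beginning of each month.
Periodic rate r = 0.0855/12 per month; n is counted in months.
PV = PMT × [(1 − (1+r)^−n)/r] × (1+r) = 8,230 × [1 − (1+r)^−180] / r × (1+r) = £839,209.13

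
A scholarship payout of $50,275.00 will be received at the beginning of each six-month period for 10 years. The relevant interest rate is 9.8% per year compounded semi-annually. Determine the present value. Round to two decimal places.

This is an annuity due: 20 payments of $50,275.00 at the beginning of each six-month period.
Periodic rate r = 0.098/2 per half-year; n is counted in half-years.
PV = PMT × [(1 − (1+r)^−n)/r] × (1+r) = 50,275 × [1 − (1+r)^−20] / r × (1+r) = $662,846.62

$662,846.62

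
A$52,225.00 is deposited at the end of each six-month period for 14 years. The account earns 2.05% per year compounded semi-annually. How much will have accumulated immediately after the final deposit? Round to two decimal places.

This is an ordinary annuity: 28 deposits of A$52,225.00 at the end of each six-month period.
Periodic rate r = 0.0205/2 per half-year; n is counted in half-years.
FV = PMT × [((1+r)^n − 1)/r] = 52,225 × [(1+r)^28 − 1] / r = A$1,683,831.29

A$1,683,831.29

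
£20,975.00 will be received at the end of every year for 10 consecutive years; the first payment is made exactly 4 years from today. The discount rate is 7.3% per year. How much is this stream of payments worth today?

£117,614.54

Ordinary annuity of 10 payments, first payment at period 4.
Periodic rate r = 0.073 per year.
The ordinary-annuity PV formula values the stream one period before the first payment (period 3); discount that back 3 periods:
PV₀ = 20,975 × [1 − (1+r)^−10] / r × (1+r)^−3 = £117,614.54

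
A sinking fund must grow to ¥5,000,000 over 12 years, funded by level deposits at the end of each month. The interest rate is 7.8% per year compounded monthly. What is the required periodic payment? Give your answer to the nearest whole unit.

¥21,076

Level ordinary annuity; solve FV = PMT × [((1+r)^n − 1)/r] for PMT.
Periodic rate r = 0.078/12 per month; n is counted in months.
With n = 144: PMT = 5,000,000 / ([((1+r)^n − 1)/r]) = ¥21,076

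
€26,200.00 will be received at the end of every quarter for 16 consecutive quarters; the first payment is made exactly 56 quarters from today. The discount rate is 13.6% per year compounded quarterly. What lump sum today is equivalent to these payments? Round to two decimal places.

Ordinary annuity of 16 payments, first payment at period 56.
Periodic rate r = 0.136/4 per quarter; n is counted in quarters.
The ordinary-annuity PV formula values the stream one period before the first payment (period 55); discount that back 55 periods:
PV₀ = 26,200 × [1 − (1+r)^−16] / r × (1+r)^−55 = €50,759.01

€50,759.01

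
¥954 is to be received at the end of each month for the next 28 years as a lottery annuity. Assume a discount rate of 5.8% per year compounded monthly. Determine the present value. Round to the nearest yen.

¥158,322

This is an ordinary annuity: 336 payments of ¥954 at the end of each month.
Periodic rate r = 0.058/12 per month; n is counted in months.
PV = PMT × [(1 − (1+r)^−n)/r] = 954 × [1 − (1+r)^−336] / r = ¥158,322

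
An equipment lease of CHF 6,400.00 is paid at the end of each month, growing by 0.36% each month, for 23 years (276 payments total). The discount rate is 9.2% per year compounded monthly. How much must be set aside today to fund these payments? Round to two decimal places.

Periodic rate r = 0.092/12 per month; n is counted in months.
Growing ordinary annuity: PV = PMT₁ × [1 − ((1+g)/(1+r))^n] / (r − g) = 6,400 × [1 − ((1+0.0036)/(1+r))^276] / (r − 0.0036) = CHF 1,058,281.72.

CHF 1,058,281.72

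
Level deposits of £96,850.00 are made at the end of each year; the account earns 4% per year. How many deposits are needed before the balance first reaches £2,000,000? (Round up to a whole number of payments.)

Periodic rate r = 0.04 per year.
Ordinary annuity FV: 2,000,000 = 96,850 × [((1+r)^n − 1)/r].
(1+r)^n = 1 + 2,000,000 × r / 96,850, so n = ln(1 + 2,000,000·r/96,850) / ln(1+r) = 15.35.
Round up to a whole number of payments: n = 16.

16 payments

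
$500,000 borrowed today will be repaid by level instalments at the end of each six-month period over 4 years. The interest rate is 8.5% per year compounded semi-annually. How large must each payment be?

Level ordinary annuity; solve PV = PMT × [(1 − (1+r)^−n)/r] for PMT.
Periodic rate r = 0.085/2 per half-year; n is counted in half-years.
With n = 8: PMT = 500,000 / ([(1 − (1+r)^−n)/r]) = $75,032.47

$75,032.47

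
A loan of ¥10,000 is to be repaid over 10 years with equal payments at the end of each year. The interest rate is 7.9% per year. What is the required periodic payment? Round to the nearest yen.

¥1,484

Level ordinary annuity; solve PV = PMT × [(1 − (1+r)^−n)/r] for PMT.
Periodic rate r = 0.079 per year.
With n = 10: PMT = 10,000 / ([(1 − (1+r)^−n)/r]) = ¥1,484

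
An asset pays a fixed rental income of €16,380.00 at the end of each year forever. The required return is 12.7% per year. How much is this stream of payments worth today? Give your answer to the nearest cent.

Periodic rate r = 0.127 per year.
Level perpetuity: PV = PMT / r = 16,380 / (0.127) = €128,976.38.

€128,976.38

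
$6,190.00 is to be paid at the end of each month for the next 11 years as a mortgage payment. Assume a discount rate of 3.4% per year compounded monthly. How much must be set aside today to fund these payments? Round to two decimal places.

This is an ordinary annuity: 132 payments of $6,190.00 at the end of each month.
Periodic rate r = 0.034/12 per month; n is counted in months.
PV = PMT × [(1 − (1+r)^−n)/r] = 6,190 × [1 − (1+r)^−132] / r = $680,883.61

$680,883.61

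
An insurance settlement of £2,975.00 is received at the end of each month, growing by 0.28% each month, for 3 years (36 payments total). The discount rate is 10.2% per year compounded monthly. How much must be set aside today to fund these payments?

£96,335.99

Periodic rate r = 0.102/12 per month; n is counted in months.
Growing ordinary annuity: PV = PMT₁ × [1 − ((1+g)/(1+r))^n] / (r − g) = 2,975 × [1 − ((1+0.0028)/(1+r))^36] / (r − 0.0028) = £96,335.99.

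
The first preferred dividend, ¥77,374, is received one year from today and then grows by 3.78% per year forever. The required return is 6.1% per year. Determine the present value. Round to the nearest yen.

Periodic rate r = 0.061 per year.
Growing perpetuity (Gordon): PV = PMT₁ / (r − g) = 77,374 / (r − 0.0378) = ¥3,335,086.

¥3,335,086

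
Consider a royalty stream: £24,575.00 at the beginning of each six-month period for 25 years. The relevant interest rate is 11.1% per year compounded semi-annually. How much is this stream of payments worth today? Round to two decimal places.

This is an annuity due: 50 payments of £24,575.00 at the beginning of each six-month period.
Periodic rate r = 0.111/2 per half-year; n is counted in half-years.
PV = PMT × [(1 − (1+r)^−n)/r] × (1+r) = 24,575 × [1 − (1+r)^−50] / r × (1+r) = £435,981.00

£435,981.00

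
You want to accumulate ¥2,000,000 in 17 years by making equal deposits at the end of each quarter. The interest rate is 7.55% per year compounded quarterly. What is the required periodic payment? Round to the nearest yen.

¥14,710

Level ordinary annuity; solve FV = PMT × [((1+r)^n − 1)/r] for PMT.
Periodic rate r = 0.0755/4 per quarter; n is counted in quarters.
With n = 68: PMT = 2,000,000 / ([((1+r)^n − 1)/r]) = ¥14,710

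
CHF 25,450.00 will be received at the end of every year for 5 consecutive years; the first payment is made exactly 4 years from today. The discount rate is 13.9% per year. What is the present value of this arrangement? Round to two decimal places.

CHF 59,271.41

Ordinary annuity of 5 payments, first payment at period 4.
Periodic rate r = 0.139 per year.
The ordinary-annuity PV formula values the stream one period before the first payment (period 3); discount that back 3 periods:
PV₀ = 25,450 × [1 − (1+r)^−5] / r × (1+r)^−3 = CHF 59,271.41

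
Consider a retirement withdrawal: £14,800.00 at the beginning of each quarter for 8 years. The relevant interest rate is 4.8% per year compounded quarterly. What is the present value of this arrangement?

£396,045.07

This is an annuity due: 32 payments of £14,800.00 at the beginning of each quarter.
Periodic rate r = 0.048/4 per quarter; n is counted in quarters.
PV = PMT × [(1 − (1+r)^−n)/r] × (1+r) = 14,800 × [1 − (1+r)^−32] / r × (1+r) = £396,045.07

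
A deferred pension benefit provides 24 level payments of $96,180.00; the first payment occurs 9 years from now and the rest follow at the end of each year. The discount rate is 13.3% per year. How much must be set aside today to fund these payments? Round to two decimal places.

$253,013.16

Ordinary annuity of 24 payments, first payment at period 9.
Periodic rate r = 0.133 per year.
The ordinary-annuity PV formula values the stream one period before the first payment (period 8); discount that back 8 periods:
PV₀ = 96,180 × [1 − (1+r)^−24] / r × (1+r)^−8 = $253,013.16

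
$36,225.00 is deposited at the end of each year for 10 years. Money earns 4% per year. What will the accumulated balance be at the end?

$434,921.23

This is an ordinary annuity: 10 deposits of $36,225.00 at the end of each year.
Periodic rate r = 0.04 per year.
FV = PMT × [((1+r)^n − 1)/r] = 36,225 × [(1+r)^10 − 1] / r = $434,921.23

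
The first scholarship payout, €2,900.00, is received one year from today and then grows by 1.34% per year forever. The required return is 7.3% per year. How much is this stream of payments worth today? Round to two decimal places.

Periodic rate r = 0.073 per year.
Growing perpetuity (Gordon): PV = PMT₁ / (r − g) = 2,900 / (r − 0.0134) = €48,657.72.

€48,657.72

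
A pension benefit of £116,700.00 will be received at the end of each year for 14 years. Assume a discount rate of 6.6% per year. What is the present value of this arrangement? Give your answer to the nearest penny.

This is an ordinary annuity: 14 payments of £116,700.00 at the end of each year.
Periodic rate r = 0.066 per year.
PV = PMT × [(1 − (1+r)^−n)/r] = 116,700 × [1 − (1+r)^−14] / r = £1,045,535.07

£1,045,535.07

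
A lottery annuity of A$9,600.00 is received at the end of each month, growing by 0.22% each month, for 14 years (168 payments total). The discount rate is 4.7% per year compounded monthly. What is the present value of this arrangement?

A$1,397,381.53

Periodic rate r = 0.047/12 per month; n is counted in months.
Growing ordinary annuity: PV = PMT₁ × [1 − ((1+g)/(1+r))^n] / (r − g) = 9,600 × [1 − ((1+0.0022)/(1+r))^168] / (r − 0.0022) = A$1,397,381.53.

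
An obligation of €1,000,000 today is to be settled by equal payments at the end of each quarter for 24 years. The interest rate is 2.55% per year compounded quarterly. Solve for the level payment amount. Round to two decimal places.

€13,959.44

Level ordinary annuity; solve PV = PMT × [(1 − (1+r)^−n)/r] for PMT.
Periodic rate r = 0.0255/4 per quarter; n is counted in quarters.
With n = 96: PMT = 1,000,000 / ([(1 − (1+r)^−n)/r]) = €13,959.44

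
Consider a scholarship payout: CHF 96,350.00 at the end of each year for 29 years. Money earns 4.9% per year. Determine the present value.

This is an ordinary annuity: 29 payments of CHF 96,350.00 at the end of each year.
Periodic rate r = 0.049 per year.
PV = PMT × [(1 − (1+r)^−n)/r] = 96,350 × [1 − (1+r)^−29] / r = CHF 1,475,230.44

CHF 1,475,230.44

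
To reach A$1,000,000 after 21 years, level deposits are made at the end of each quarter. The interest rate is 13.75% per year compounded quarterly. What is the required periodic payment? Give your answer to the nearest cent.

A$2,135.32

Level ordinary annuity; solve FV = PMT × [((1+r)^n − 1)/r] for PMT.
Periodic rate r = 0.1375/4 per quarter; n is counted in quarters.
With n = 84: PMT = 1,000,000 / ([((1+r)^n − 1)/r]) = A$2,135.32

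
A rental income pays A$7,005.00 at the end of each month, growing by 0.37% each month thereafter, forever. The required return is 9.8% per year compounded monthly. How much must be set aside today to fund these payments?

Periodic rate r = 0.098/12 per month.
Growing perpetuity (Gordon): PV = PMT₁ / (r − g) = 7,005 / (r − 0.0037) = A$1,568,283.58.

A$1,568,283.58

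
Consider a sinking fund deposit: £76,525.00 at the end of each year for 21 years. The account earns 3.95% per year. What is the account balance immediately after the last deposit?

£2,433,052.41

This is an ordinary annuity: 21 deposits of £76,525.00 at the end of each year.
Periodic rate r = 0.0395 per year.
FV = PMT × [((1+r)^n − 1)/r] = 76,525 × [(1+r)^21 − 1] / r = £2,433,052.41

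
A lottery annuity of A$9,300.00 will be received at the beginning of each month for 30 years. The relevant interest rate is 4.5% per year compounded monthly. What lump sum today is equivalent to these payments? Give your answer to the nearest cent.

A$1,842,341.75

This is an annuity due: 360 payments of A$9,300.00 at the beginning of each month.
Periodic rate r = 0.045/12 per month; n is counted in months.
PV = PMT × [(1 − (1+r)^−n)/r] × (1+r) = 9,300 × [1 − (1+r)^−360] / r × (1+r) = A$1,842,341.75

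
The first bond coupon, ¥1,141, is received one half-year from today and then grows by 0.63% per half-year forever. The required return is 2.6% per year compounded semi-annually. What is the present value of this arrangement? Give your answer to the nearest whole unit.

¥170,299

Periodic rate r = 0.026/2 per half-year.
Growing perpetuity (Gordon): PV = PMT₁ / (r − g) = 1,141 / (r − 0.0063) = ¥170,299.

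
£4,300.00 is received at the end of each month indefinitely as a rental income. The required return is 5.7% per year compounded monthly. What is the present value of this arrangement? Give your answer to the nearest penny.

£905,263.16

Periodic rate r = 0.057/12 per month.
Level perpetuity: PV = PMT / r = 4,300 / (0.057/12) = £905,263.16.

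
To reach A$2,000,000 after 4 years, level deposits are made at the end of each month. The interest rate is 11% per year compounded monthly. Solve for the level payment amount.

A$33,357.71

Level ordinary annuity; solve FV = PMT × [((1+r)^n − 1)/r] for PMT.
Periodic rate r = 0.11/12 per month; n is counted in months.
With n = 48: PMT = 2,000,000 / ([((1+r)^n − 1)/r]) = A$33,357.71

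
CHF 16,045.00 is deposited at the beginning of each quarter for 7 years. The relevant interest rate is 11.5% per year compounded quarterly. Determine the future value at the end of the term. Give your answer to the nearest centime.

This is an annuity due: 28 deposits of CHF 16,045.00 at the beginning of each quarter.
Periodic rate r = 0.115/4 per quarter; n is counted in quarters.
FV = PMT × [((1+r)^n − 1)/r] × (1+r) = 16,045 × [(1+r)^28 − 1] / r × (1+r) = CHF 695,528.14

CHF 695,528.14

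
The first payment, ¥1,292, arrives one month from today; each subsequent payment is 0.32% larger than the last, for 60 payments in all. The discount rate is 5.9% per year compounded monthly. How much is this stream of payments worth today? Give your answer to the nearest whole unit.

Periodic rate r = 0.059/12 per month; n is counted in months.
Growing ordinary annuity: PV = PMT₁ × [1 − ((1+g)/(1+r))^n] / (r − g) = 1,292 × [1 − ((1+0.0032)/(1+r))^60] / (r − 0.0032) = ¥73,379.

¥73,379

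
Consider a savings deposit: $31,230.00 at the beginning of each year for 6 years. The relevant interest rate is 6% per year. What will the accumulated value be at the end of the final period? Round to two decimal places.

This is an annuity due: 6 deposits of $31,230.00 at the beginning of each year.
Periodic rate r = 0.06 per year.
FV = PMT × [((1+r)^n − 1)/r] × (1+r) = 31,230 × [(1+r)^6 − 1] / r × (1+r) = $230,909.55

$230,909.55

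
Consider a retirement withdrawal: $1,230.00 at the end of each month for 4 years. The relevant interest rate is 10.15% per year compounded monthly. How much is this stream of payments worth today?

$48,359.17

This is an ordinary annuity: 48 payments of $1,230.00 at the end of each month.
Periodic rate r = 0.1015/12 per month; n is counted in months.
PV = PMT × [(1 − (1+r)^−n)/r] = 1,230 × [1 − (1+r)^−48] / r = $48,359.17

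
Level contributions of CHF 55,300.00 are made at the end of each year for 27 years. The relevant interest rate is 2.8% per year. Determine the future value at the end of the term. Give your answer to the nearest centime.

CHF 2,187,758.30

This is an ordinary annuity: 27 deposits of CHF 55,300.00 at the end of each year.
Periodic rate r = 0.028 per year.
FV = PMT × [((1+r)^n − 1)/r] = 55,300 × [(1+r)^27 − 1] / r = CHF 2,187,758.30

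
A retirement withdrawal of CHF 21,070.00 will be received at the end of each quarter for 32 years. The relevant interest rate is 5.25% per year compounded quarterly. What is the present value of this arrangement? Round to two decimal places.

This is an ordinary annuity: 128 payments of CHF 21,070.00 at the end of each quarter.
Periodic rate r = 0.0525/4 per quarter; n is counted in quarters.
PV = PMT × [(1 − (1+r)^−n)/r] = 21,070 × [1 − (1+r)^−128] / r = CHF 1,302,853.03

CHF 1,302,853.03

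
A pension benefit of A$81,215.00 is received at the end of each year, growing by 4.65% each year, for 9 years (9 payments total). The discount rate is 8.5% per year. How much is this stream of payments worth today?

A$585,564.73

Periodic rate r = 0.085 per year.
Growing ordinary annuity: PV = PMT₁ × [1 − ((1+g)/(1+r))^n] / (r − g) = 81,215 × [1 − ((1+0.0465)/(1+r))^9] / (r − 0.0465) = A$585,564.73.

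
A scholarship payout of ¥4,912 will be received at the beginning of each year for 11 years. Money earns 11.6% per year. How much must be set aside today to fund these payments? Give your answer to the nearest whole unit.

This is an annuity due: 11 payments of ¥4,912 at the beginning of each year.
Periodic rate r = 0.116 per year.
PV = PMT × [(1 − (1+r)^−n)/r] × (1+r) = 4,912 × [1 − (1+r)^−11] / r × (1+r) = ¥33,126

¥33,126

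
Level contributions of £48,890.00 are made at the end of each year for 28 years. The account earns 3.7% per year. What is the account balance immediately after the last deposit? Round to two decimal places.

£2,333,111.00

This is an ordinary annuity: 28 deposits of £48,890.00 at the end of each year.
Periodic rate r = 0.037 per year.
FV = PMT × [((1+r)^n − 1)/r] = 48,890 × [(1+r)^28 − 1] / r = £2,333,111.00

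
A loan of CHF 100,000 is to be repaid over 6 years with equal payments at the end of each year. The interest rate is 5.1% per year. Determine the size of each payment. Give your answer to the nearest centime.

Level ordinary annuity; solve PV = PMT × [(1 − (1+r)^−n)/r] for PMT.
Periodic rate r = 0.051 per year.
With n = 6: PMT = 100,000 / ([(1 − (1+r)^−n)/r]) = CHF 19,764.80

CHF 19,764.80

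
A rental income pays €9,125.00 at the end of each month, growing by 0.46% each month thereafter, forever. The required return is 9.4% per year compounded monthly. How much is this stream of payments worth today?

Periodic rate r = 0.094/12 per month.
Growing perpetuity (Gordon): PV = PMT₁ / (r − g) = 9,125 / (r − 0.0046) = €2,822,164.95.

€2,822,164.95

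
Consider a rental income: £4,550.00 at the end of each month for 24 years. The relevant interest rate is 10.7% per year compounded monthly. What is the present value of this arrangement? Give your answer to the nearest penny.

£470,699.67

This is an ordinary annuity: 288 payments of £4,550.00 at the end of each month.
Periodic rate r = 0.107/12 per month; n is counted in months.
PV = PMT × [(1 − (1+r)^−n)/r] = 4,550 × [1 − (1+r)^−288] / r = £470,699.67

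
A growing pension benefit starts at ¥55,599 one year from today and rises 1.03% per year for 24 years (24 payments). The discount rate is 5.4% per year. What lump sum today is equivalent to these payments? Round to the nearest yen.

Periodic rate r = 0.054 per year.
Growing ordinary annuity: PV = PMT₁ × [1 − ((1+g)/(1+r))^n] / (r − g) = 55,599 × [1 − ((1+0.0103)/(1+r))^24] / (r − 0.0103) = ¥811,799.

¥811,799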